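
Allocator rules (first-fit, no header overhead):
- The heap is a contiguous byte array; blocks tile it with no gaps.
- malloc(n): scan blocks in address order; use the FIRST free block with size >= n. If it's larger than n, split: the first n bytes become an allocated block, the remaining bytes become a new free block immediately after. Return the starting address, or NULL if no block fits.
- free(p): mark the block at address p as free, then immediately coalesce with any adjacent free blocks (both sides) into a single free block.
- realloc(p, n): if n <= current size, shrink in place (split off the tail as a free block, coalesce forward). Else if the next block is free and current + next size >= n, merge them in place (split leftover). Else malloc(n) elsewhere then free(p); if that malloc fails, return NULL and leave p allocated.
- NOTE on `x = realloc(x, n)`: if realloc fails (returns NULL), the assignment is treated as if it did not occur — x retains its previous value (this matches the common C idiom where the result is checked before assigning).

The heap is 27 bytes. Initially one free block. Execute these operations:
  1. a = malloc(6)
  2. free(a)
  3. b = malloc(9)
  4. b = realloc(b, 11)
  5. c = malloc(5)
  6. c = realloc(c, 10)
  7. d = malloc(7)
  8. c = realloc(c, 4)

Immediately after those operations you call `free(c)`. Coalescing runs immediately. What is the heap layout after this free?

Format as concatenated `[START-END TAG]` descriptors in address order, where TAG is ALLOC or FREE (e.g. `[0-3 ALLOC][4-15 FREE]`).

Op 1: a = malloc(6) -> a = 0; heap: [0-5 ALLOC][6-26 FREE]
Op 2: free(a) -> (freed a); heap: [0-26 FREE]
Op 3: b = malloc(9) -> b = 0; heap: [0-8 ALLOC][9-26 FREE]
Op 4: b = realloc(b, 11) -> b = 0; heap: [0-10 ALLOC][11-26 FREE]
Op 5: c = malloc(5) -> c = 11; heap: [0-10 ALLOC][11-15 ALLOC][16-26 FREE]
Op 6: c = realloc(c, 10) -> c = 11; heap: [0-10 ALLOC][11-20 ALLOC][21-26 FREE]
Op 7: d = malloc(7) -> d = NULL; heap: [0-10 ALLOC][11-20 ALLOC][21-26 FREE]
Op 8: c = realloc(c, 4) -> c = 11; heap: [0-10 ALLOC][11-14 ALLOC][15-26 FREE]
free(c): c = 11 -> block [11-14 ALLOC]; mark free, coalesce with adjacent free neighbors -> [0-10 ALLOC][11-26 FREE]

Answer: [0-10 ALLOC][11-26 FREE]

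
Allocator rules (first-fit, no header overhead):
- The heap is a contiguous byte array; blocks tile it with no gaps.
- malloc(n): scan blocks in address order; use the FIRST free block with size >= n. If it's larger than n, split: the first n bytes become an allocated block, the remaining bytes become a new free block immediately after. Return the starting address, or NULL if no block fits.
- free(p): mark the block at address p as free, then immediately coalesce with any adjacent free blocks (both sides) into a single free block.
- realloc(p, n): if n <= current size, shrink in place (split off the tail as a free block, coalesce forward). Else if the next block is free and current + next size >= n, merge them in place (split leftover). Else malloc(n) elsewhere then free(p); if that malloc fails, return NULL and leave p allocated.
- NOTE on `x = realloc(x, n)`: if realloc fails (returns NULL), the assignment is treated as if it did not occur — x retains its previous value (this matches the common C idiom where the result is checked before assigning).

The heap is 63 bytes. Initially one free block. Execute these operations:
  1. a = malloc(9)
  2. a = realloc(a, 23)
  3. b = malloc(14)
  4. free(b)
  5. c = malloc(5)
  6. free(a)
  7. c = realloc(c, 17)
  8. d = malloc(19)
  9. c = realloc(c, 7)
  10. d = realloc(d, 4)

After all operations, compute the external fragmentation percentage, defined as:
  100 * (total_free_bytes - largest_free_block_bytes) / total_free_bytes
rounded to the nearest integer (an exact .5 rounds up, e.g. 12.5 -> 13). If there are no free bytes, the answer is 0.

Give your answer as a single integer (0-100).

Answer: 37

Derivation:
Op 1: a = malloc(9) -> a = 0; heap: [0-8 ALLOC][9-62 FREE]
Op 2: a = realloc(a, 23) -> a = 0; heap: [0-22 ALLOC][23-62 FREE]
Op 3: b = malloc(14) -> b = 23; heap: [0-22 ALLOC][23-36 ALLOC][37-62 FREE]
Op 4: free(b) -> (freed b); heap: [0-22 ALLOC][23-62 FREE]
Op 5: c = malloc(5) -> c = 23; heap: [0-22 ALLOC][23-27 ALLOC][28-62 FREE]
Op 6: free(a) -> (freed a); heap: [0-22 FREE][23-27 ALLOC][28-62 FREE]
Op 7: c = realloc(c, 17) -> c = 23; heap: [0-22 FREE][23-39 ALLOC][40-62 FREE]
Op 8: d = malloc(19) -> d = 0; heap: [0-18 ALLOC][19-22 FREE][23-39 ALLOC][40-62 FREE]
Op 9: c = realloc(c, 7) -> c = 23; heap: [0-18 ALLOC][19-22 FREE][23-29 ALLOC][30-62 FREE]
Op 10: d = realloc(d, 4) -> d = 0; heap: [0-3 ALLOC][4-22 FREE][23-29 ALLOC][30-62 FREE]
Free blocks: [19 33] total_free=52 largest=33 -> 100*(52-33)/52 = 1900/52 ≈ 36.538 -> rounds to 37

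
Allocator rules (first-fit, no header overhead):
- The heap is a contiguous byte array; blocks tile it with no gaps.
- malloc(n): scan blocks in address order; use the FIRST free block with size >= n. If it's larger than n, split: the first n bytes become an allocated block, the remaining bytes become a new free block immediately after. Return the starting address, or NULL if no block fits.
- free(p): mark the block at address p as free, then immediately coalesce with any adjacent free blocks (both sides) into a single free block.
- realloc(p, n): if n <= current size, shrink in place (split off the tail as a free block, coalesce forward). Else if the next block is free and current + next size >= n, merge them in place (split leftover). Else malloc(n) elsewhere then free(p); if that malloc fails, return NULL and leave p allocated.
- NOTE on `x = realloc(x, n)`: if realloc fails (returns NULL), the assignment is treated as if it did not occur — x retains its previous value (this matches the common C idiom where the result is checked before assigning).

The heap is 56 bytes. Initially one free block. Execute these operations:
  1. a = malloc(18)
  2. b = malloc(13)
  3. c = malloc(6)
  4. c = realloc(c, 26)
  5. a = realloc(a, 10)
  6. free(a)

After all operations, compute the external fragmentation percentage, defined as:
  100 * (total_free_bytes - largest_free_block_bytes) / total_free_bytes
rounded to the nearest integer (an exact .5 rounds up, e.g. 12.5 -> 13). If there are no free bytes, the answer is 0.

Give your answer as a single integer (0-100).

Op 1: a = malloc(18) -> a = 0; heap: [0-17 ALLOC][18-55 FREE]
Op 2: b = malloc(13) -> b = 18; heap: [0-17 ALLOC][18-30 ALLOC][31-55 FREE]
Op 3: c = malloc(6) -> c = 31; heap: [0-17 ALLOC][18-30 ALLOC][31-36 ALLOC][37-55 FREE]
Op 4: c = realloc(c, 26) -> NULL (c unchanged); heap: [0-17 ALLOC][18-30 ALLOC][31-36 ALLOC][37-55 FREE]
Op 5: a = realloc(a, 10) -> a = 0; heap: [0-9 ALLOC][10-17 FREE][18-30 ALLOC][31-36 ALLOC][37-55 FREE]
Op 6: free(a) -> (freed a); heap: [0-17 FREE][18-30 ALLOC][31-36 ALLOC][37-55 FREE]
Free blocks: [18 19] total_free=37 largest=19 -> 100*(37-19)/37 = 1800/37 ≈ 48.649 -> rounds to 49

Answer: 49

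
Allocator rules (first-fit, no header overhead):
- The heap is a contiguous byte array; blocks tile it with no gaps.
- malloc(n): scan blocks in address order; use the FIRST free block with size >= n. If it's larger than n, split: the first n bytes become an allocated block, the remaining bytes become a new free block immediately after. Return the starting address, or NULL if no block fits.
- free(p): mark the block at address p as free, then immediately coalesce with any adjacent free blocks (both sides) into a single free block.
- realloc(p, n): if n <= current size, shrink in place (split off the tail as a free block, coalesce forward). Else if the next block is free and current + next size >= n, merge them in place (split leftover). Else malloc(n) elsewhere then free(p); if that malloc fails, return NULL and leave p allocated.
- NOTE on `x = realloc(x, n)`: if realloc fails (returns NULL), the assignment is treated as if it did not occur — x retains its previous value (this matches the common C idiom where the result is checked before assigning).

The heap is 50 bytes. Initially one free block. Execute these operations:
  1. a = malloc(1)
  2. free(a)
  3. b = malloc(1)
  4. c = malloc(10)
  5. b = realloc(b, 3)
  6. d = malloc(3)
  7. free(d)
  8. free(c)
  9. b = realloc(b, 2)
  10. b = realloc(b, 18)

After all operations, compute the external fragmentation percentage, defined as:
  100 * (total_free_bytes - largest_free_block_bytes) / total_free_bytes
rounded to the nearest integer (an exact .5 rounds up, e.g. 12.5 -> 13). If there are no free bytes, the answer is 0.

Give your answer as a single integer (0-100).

Op 1: a = malloc(1) -> a = 0; heap: [0-0 ALLOC][1-49 FREE]
Op 2: free(a) -> (freed a); heap: [0-49 FREE]
Op 3: b = malloc(1) -> b = 0; heap: [0-0 ALLOC][1-49 FREE]
Op 4: c = malloc(10) -> c = 1; heap: [0-0 ALLOC][1-10 ALLOC][11-49 FREE]
Op 5: b = realloc(b, 3) -> b = 11; heap: [0-0 FREE][1-10 ALLOC][11-13 ALLOC][14-49 FREE]
Op 6: d = malloc(3) -> d = 14; heap: [0-0 FREE][1-10 ALLOC][11-13 ALLOC][14-16 ALLOC][17-49 FREE]
Op 7: free(d) -> (freed d); heap: [0-0 FREE][1-10 ALLOC][11-13 ALLOC][14-49 FREE]
Op 8: free(c) -> (freed c); heap: [0-10 FREE][11-13 ALLOC][14-49 FREE]
Op 9: b = realloc(b, 2) -> b = 11; heap: [0-10 FREE][11-12 ALLOC][13-49 FREE]
Op 10: b = realloc(b, 18) -> b = 11; heap: [0-10 FREE][11-28 ALLOC][29-49 FREE]
Free blocks: [11 21] total_free=32 largest=21 -> 100*(32-21)/32 = 1100/32 = 34.375 -> rounds to 34

Answer: 34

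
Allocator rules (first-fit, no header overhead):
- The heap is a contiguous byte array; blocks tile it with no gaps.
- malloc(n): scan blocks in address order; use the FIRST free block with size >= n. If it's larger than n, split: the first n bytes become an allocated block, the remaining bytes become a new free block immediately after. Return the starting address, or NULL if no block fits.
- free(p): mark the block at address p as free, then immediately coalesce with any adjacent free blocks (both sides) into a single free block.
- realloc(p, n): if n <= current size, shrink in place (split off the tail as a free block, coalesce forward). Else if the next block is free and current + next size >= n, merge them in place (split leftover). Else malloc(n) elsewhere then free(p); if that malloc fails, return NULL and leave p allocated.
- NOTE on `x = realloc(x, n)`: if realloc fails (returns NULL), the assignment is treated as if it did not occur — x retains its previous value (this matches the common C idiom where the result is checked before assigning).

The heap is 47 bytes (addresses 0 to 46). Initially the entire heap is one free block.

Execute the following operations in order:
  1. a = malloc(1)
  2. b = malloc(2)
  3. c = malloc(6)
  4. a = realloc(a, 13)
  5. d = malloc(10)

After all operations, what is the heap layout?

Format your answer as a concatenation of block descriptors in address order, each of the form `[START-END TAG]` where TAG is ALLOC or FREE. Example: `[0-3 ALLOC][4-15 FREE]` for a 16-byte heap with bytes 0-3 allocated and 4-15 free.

Op 1: a = malloc(1) -> a = 0; heap: [0-0 ALLOC][1-46 FREE]
Op 2: b = malloc(2) -> b = 1; heap: [0-0 ALLOC][1-2 ALLOC][3-46 FREE]
Op 3: c = malloc(6) -> c = 3; heap: [0-0 ALLOC][1-2 ALLOC][3-8 ALLOC][9-46 FREE]
Op 4: a = realloc(a, 13) -> a = 9; heap: [0-0 FREE][1-2 ALLOC][3-8 ALLOC][9-21 ALLOC][22-46 FREE]
Op 5: d = malloc(10) -> d = 22; heap: [0-0 FREE][1-2 ALLOC][3-8 ALLOC][9-21 ALLOC][22-31 ALLOC][32-46 FREE]

Answer: [0-0 FREE][1-2 ALLOC][3-8 ALLOC][9-21 ALLOC][22-31 ALLOC][32-46 FREE]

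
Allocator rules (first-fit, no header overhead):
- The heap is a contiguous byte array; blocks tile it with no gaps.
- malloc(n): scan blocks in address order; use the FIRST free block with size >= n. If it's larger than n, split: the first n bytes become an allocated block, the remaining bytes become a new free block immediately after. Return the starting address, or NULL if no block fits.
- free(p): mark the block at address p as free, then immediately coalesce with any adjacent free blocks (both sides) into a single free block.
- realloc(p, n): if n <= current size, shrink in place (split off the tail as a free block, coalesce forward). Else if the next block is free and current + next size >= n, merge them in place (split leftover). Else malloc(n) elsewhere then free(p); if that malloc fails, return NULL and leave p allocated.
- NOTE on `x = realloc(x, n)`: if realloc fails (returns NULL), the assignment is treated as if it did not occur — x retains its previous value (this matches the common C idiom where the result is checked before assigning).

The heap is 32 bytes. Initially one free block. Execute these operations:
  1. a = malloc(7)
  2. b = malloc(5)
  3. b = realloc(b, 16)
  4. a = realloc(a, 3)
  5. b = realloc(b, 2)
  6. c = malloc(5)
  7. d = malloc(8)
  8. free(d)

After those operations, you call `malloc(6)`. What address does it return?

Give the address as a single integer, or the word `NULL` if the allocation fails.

Op 1: a = malloc(7) -> a = 0; heap: [0-6 ALLOC][7-31 FREE]
Op 2: b = malloc(5) -> b = 7; heap: [0-6 ALLOC][7-11 ALLOC][12-31 FREE]
Op 3: b = realloc(b, 16) -> b = 7; heap: [0-6 ALLOC][7-22 ALLOC][23-31 FREE]
Op 4: a = realloc(a, 3) -> a = 0; heap: [0-2 ALLOC][3-6 FREE][7-22 ALLOC][23-31 FREE]
Op 5: b = realloc(b, 2) -> b = 7; heap: [0-2 ALLOC][3-6 FREE][7-8 ALLOC][9-31 FREE]
Op 6: c = malloc(5) -> c = 9; heap: [0-2 ALLOC][3-6 FREE][7-8 ALLOC][9-13 ALLOC][14-31 FREE]
Op 7: d = malloc(8) -> d = 14; heap: [0-2 ALLOC][3-6 FREE][7-8 ALLOC][9-13 ALLOC][14-21 ALLOC][22-31 FREE]
Op 8: free(d) -> (freed d); heap: [0-2 ALLOC][3-6 FREE][7-8 ALLOC][9-13 ALLOC][14-31 FREE]
malloc(6): first-fit scan over [0-2 ALLOC][3-6 FREE][7-8 ALLOC][9-13 ALLOC][14-31 FREE] -> 14

Answer: 14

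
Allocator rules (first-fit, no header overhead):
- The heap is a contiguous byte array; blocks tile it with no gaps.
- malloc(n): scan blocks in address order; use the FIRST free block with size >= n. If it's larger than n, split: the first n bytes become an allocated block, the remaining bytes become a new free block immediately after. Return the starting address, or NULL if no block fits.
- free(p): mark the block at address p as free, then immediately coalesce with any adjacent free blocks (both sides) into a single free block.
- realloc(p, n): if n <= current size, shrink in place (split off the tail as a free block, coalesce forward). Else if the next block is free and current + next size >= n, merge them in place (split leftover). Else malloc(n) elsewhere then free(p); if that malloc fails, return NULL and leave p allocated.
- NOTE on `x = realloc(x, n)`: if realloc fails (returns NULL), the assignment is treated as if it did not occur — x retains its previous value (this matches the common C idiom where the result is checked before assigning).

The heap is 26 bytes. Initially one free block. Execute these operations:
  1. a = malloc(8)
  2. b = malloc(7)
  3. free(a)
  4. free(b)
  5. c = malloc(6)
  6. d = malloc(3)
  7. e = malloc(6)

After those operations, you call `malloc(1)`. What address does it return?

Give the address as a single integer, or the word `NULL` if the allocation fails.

Op 1: a = malloc(8) -> a = 0; heap: [0-7 ALLOC][8-25 FREE]
Op 2: b = malloc(7) -> b = 8; heap: [0-7 ALLOC][8-14 ALLOC][15-25 FREE]
Op 3: free(a) -> (freed a); heap: [0-7 FREE][8-14 ALLOC][15-25 FREE]
Op 4: free(b) -> (freed b); heap: [0-25 FREE]
Op 5: c = malloc(6) -> c = 0; heap: [0-5 ALLOC][6-25 FREE]
Op 6: d = malloc(3) -> d = 6; heap: [0-5 ALLOC][6-8 ALLOC][9-25 FREE]
Op 7: e = malloc(6) -> e = 9; heap: [0-5 ALLOC][6-8 ALLOC][9-14 ALLOC][15-25 FREE]
malloc(1): first-fit scan over [0-5 ALLOC][6-8 ALLOC][9-14 ALLOC][15-25 FREE] -> 15

Answer: 15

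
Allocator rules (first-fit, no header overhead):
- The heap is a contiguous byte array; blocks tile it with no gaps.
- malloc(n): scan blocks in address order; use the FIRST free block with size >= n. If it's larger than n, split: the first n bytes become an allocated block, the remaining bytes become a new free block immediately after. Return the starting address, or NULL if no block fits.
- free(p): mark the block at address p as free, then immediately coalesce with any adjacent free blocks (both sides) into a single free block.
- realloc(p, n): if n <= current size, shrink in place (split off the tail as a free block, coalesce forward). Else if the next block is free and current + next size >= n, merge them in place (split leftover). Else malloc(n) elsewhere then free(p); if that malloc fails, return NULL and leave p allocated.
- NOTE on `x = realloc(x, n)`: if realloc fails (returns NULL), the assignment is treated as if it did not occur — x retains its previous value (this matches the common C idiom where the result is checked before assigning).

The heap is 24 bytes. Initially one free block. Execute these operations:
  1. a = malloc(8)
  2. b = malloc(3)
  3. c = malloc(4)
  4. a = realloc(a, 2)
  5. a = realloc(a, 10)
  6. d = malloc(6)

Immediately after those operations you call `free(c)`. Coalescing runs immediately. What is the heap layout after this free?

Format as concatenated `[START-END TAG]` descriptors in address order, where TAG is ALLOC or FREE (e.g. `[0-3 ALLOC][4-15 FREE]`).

Answer: [0-1 ALLOC][2-7 ALLOC][8-10 ALLOC][11-23 FREE]

Derivation:
Op 1: a = malloc(8) -> a = 0; heap: [0-7 ALLOC][8-23 FREE]
Op 2: b = malloc(3) -> b = 8; heap: [0-7 ALLOC][8-10 ALLOC][11-23 FREE]
Op 3: c = malloc(4) -> c = 11; heap: [0-7 ALLOC][8-10 ALLOC][11-14 ALLOC][15-23 FREE]
Op 4: a = realloc(a, 2) -> a = 0; heap: [0-1 ALLOC][2-7 FREE][8-10 ALLOC][11-14 ALLOC][15-23 FREE]
Op 5: a = realloc(a, 10) -> NULL (a unchanged); heap: [0-1 ALLOC][2-7 FREE][8-10 ALLOC][11-14 ALLOC][15-23 FREE]
Op 6: d = malloc(6) -> d = 2; heap: [0-1 ALLOC][2-7 ALLOC][8-10 ALLOC][11-14 ALLOC][15-23 FREE]
free(c): c = 11 -> block [11-14 ALLOC]; mark free, coalesce with adjacent free neighbors -> [0-1 ALLOC][2-7 ALLOC][8-10 ALLOC][11-23 FREE]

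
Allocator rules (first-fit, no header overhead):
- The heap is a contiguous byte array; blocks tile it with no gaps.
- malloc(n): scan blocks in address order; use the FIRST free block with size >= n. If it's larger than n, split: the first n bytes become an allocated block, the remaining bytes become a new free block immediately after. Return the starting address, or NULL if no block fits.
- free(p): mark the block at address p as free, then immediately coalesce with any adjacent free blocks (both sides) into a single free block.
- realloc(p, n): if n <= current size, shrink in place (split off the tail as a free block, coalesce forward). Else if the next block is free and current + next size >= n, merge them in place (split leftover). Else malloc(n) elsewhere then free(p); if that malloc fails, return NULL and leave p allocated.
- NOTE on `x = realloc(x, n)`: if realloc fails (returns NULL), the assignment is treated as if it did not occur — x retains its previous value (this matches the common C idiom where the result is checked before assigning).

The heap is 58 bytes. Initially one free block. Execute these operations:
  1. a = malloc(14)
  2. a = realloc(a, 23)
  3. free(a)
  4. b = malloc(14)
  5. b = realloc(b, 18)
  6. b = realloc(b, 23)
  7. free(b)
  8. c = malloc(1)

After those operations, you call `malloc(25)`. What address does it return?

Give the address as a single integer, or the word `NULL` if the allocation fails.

Op 1: a = malloc(14) -> a = 0; heap: [0-13 ALLOC][14-57 FREE]
Op 2: a = realloc(a, 23) -> a = 0; heap: [0-22 ALLOC][23-57 FREE]
Op 3: free(a) -> (freed a); heap: [0-57 FREE]
Op 4: b = malloc(14) -> b = 0; heap: [0-13 ALLOC][14-57 FREE]
Op 5: b = realloc(b, 18) -> b = 0; heap: [0-17 ALLOC][18-57 FREE]
Op 6: b = realloc(b, 23) -> b = 0; heap: [0-22 ALLOC][23-57 FREE]
Op 7: free(b) -> (freed b); heap: [0-57 FREE]
Op 8: c = malloc(1) -> c = 0; heap: [0-0 ALLOC][1-57 FREE]
malloc(25): first-fit scan over [0-0 ALLOC][1-57 FREE] -> 1

Answer: 1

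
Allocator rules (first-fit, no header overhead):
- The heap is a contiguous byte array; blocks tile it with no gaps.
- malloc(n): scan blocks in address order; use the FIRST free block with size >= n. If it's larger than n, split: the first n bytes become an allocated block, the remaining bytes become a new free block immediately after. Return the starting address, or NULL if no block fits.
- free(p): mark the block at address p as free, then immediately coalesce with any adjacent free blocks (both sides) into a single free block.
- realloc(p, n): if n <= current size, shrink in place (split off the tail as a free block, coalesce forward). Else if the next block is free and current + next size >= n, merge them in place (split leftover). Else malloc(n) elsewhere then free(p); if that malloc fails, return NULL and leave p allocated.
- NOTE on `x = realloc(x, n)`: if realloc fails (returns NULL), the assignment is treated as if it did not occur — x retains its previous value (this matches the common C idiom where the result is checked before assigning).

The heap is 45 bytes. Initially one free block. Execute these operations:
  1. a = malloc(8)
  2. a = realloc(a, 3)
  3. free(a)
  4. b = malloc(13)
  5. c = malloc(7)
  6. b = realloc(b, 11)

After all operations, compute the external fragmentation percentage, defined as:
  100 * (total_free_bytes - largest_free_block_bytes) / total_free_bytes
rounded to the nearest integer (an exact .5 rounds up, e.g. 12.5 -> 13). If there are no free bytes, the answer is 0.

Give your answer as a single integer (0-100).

Op 1: a = malloc(8) -> a = 0; heap: [0-7 ALLOC][8-44 FREE]
Op 2: a = realloc(a, 3) -> a = 0; heap: [0-2 ALLOC][3-44 FREE]
Op 3: free(a) -> (freed a); heap: [0-44 FREE]
Op 4: b = malloc(13) -> b = 0; heap: [0-12 ALLOC][13-44 FREE]
Op 5: c = malloc(7) -> c = 13; heap: [0-12 ALLOC][13-19 ALLOC][20-44 FREE]
Op 6: b = realloc(b, 11) -> b = 0; heap: [0-10 ALLOC][11-12 FREE][13-19 ALLOC][20-44 FREE]
Free blocks: [2 25] total_free=27 largest=25 -> 100*(27-25)/27 = 200/27 ≈ 7.407 -> rounds to 7

Answer: 7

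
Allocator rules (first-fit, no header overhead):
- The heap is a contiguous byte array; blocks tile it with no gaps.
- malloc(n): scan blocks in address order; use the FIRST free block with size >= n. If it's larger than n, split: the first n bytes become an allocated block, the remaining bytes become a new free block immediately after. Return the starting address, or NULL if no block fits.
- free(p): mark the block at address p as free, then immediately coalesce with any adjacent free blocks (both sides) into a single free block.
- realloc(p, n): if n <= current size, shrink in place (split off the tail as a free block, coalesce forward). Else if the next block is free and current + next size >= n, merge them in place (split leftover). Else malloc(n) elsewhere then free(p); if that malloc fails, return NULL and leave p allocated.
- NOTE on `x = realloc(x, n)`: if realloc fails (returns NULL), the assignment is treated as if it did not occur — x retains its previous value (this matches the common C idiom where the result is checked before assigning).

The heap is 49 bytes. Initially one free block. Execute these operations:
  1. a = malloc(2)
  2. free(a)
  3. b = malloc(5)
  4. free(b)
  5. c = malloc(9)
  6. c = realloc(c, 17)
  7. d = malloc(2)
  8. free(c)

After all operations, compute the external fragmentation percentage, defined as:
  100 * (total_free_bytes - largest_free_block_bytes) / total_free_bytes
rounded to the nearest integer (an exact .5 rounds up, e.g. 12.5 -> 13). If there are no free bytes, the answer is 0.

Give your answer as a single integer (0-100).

Answer: 36

Derivation:
Op 1: a = malloc(2) -> a = 0; heap: [0-1 ALLOC][2-48 FREE]
Op 2: free(a) -> (freed a); heap: [0-48 FREE]
Op 3: b = malloc(5) -> b = 0; heap: [0-4 ALLOC][5-48 FREE]
Op 4: free(b) -> (freed b); heap: [0-48 FREE]
Op 5: c = malloc(9) -> c = 0; heap: [0-8 ALLOC][9-48 FREE]
Op 6: c = realloc(c, 17) -> c = 0; heap: [0-16 ALLOC][17-48 FREE]
Op 7: d = malloc(2) -> d = 17; heap: [0-16 ALLOC][17-18 ALLOC][19-48 FREE]
Op 8: free(c) -> (freed c); heap: [0-16 FREE][17-18 ALLOC][19-48 FREE]
Free blocks: [17 30] total_free=47 largest=30 -> 100*(47-30)/47 = 1700/47 ≈ 36.170 -> rounds to 36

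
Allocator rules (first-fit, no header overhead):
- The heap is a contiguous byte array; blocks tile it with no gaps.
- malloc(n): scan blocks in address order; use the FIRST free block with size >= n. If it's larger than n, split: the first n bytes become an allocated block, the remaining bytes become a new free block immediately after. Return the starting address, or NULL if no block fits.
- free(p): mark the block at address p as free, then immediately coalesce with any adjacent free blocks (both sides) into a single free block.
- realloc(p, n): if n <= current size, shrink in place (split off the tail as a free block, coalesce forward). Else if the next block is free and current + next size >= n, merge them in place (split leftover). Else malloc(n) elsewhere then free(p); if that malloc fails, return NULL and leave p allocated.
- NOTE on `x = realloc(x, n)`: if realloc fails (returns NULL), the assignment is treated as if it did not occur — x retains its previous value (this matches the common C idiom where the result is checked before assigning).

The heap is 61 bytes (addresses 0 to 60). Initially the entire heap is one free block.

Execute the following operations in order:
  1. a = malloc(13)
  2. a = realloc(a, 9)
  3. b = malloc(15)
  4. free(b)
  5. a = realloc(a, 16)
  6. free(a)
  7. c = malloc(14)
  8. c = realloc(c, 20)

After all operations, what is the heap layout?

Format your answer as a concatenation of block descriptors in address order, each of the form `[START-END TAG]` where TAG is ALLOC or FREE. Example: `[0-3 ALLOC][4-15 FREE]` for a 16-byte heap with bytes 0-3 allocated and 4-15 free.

Answer: [0-19 ALLOC][20-60 FREE]

Derivation:
Op 1: a = malloc(13) -> a = 0; heap: [0-12 ALLOC][13-60 FREE]
Op 2: a = realloc(a, 9) -> a = 0; heap: [0-8 ALLOC][9-60 FREE]
Op 3: b = malloc(15) -> b = 9; heap: [0-8 ALLOC][9-23 ALLOC][24-60 FREE]
Op 4: free(b) -> (freed b); heap: [0-8 ALLOC][9-60 FREE]
Op 5: a = realloc(a, 16) -> a = 0; heap: [0-15 ALLOC][16-60 FREE]
Op 6: free(a) -> (freed a); heap: [0-60 FREE]
Op 7: c = malloc(14) -> c = 0; heap: [0-13 ALLOC][14-60 FREE]
Op 8: c = realloc(c, 20) -> c = 0; heap: [0-19 ALLOC][20-60 FREE]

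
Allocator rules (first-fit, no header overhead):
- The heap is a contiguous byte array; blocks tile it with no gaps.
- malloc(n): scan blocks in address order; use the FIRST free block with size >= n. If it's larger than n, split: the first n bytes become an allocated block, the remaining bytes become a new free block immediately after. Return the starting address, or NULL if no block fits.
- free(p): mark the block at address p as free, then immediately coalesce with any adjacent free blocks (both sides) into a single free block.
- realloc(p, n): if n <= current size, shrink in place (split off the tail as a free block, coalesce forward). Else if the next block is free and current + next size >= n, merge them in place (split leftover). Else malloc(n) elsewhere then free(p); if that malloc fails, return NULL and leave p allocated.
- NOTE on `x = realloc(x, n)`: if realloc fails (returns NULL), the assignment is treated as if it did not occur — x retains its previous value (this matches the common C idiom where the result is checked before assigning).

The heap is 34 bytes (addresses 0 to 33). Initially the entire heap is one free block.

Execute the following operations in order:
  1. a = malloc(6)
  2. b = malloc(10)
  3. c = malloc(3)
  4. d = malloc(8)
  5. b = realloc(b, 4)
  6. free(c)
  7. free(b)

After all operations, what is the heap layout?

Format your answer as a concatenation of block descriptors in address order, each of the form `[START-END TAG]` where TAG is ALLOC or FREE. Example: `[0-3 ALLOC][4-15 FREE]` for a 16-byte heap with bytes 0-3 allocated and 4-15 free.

Answer: [0-5 ALLOC][6-18 FREE][19-26 ALLOC][27-33 FREE]

Derivation:
Op 1: a = malloc(6) -> a = 0; heap: [0-5 ALLOC][6-33 FREE]
Op 2: b = malloc(10) -> b = 6; heap: [0-5 ALLOC][6-15 ALLOC][16-33 FREE]
Op 3: c = malloc(3) -> c = 16; heap: [0-5 ALLOC][6-15 ALLOC][16-18 ALLOC][19-33 FREE]
Op 4: d = malloc(8) -> d = 19; heap: [0-5 ALLOC][6-15 ALLOC][16-18 ALLOC][19-26 ALLOC][27-33 FREE]
Op 5: b = realloc(b, 4) -> b = 6; heap: [0-5 ALLOC][6-9 ALLOC][10-15 FREE][16-18 ALLOC][19-26 ALLOC][27-33 FREE]
Op 6: free(c) -> (freed c); heap: [0-5 ALLOC][6-9 ALLOC][10-18 FREE][19-26 ALLOC][27-33 FREE]
Op 7: free(b) -> (freed b); heap: [0-5 ALLOC][6-18 FREE][19-26 ALLOC][27-33 FREE]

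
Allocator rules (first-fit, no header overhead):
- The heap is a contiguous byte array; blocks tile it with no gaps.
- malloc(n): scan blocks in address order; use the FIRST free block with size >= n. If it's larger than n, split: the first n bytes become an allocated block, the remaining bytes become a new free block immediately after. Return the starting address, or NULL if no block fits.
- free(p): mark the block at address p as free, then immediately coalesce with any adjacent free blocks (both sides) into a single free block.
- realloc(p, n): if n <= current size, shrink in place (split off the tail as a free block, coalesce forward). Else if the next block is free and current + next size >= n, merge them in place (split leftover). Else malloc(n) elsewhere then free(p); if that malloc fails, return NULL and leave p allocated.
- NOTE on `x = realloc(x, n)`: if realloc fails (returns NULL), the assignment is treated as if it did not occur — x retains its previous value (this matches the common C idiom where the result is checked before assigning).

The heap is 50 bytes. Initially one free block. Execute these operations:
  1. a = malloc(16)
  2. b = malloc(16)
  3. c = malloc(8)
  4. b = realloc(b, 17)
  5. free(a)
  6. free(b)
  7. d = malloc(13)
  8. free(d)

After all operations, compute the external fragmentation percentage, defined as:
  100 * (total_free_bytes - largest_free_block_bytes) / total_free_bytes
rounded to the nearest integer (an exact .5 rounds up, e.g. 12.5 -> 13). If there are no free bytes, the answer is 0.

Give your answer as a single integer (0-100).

Answer: 24

Derivation:
Op 1: a = malloc(16) -> a = 0; heap: [0-15 ALLOC][16-49 FREE]
Op 2: b = malloc(16) -> b = 16; heap: [0-15 ALLOC][16-31 ALLOC][32-49 FREE]
Op 3: c = malloc(8) -> c = 32; heap: [0-15 ALLOC][16-31 ALLOC][32-39 ALLOC][40-49 FREE]
Op 4: b = realloc(b, 17) -> NULL (b unchanged); heap: [0-15 ALLOC][16-31 ALLOC][32-39 ALLOC][40-49 FREE]
Op 5: free(a) -> (freed a); heap: [0-15 FREE][16-31 ALLOC][32-39 ALLOC][40-49 FREE]
Op 6: free(b) -> (freed b); heap: [0-31 FREE][32-39 ALLOC][40-49 FREE]
Op 7: d = malloc(13) -> d = 0; heap: [0-12 ALLOC][13-31 FREE][32-39 ALLOC][40-49 FREE]
Op 8: free(d) -> (freed d); heap: [0-31 FREE][32-39 ALLOC][40-49 FREE]
Free blocks: [32 10] total_free=42 largest=32 -> 100*(42-32)/42 = 1000/42 ≈ 23.810 -> rounds to 24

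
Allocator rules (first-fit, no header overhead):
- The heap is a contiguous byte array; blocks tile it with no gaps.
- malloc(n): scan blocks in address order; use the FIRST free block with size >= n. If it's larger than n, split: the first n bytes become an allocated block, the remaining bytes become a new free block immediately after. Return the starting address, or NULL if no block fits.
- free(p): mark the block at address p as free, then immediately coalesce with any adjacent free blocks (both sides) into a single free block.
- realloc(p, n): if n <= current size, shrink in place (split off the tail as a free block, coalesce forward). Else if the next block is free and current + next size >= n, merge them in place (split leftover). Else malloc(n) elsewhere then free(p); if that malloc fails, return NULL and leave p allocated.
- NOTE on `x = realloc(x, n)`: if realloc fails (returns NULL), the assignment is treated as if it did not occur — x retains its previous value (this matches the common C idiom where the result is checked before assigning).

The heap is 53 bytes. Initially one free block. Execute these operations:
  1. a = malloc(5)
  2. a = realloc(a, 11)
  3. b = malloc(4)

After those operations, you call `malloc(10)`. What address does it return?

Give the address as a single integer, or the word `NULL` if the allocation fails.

Answer: 15

Derivation:
Op 1: a = malloc(5) -> a = 0; heap: [0-4 ALLOC][5-52 FREE]
Op 2: a = realloc(a, 11) -> a = 0; heap: [0-10 ALLOC][11-52 FREE]
Op 3: b = malloc(4) -> b = 11; heap: [0-10 ALLOC][11-14 ALLOC][15-52 FREE]
malloc(10): first-fit scan over [0-10 ALLOC][11-14 ALLOC][15-52 FREE] -> 15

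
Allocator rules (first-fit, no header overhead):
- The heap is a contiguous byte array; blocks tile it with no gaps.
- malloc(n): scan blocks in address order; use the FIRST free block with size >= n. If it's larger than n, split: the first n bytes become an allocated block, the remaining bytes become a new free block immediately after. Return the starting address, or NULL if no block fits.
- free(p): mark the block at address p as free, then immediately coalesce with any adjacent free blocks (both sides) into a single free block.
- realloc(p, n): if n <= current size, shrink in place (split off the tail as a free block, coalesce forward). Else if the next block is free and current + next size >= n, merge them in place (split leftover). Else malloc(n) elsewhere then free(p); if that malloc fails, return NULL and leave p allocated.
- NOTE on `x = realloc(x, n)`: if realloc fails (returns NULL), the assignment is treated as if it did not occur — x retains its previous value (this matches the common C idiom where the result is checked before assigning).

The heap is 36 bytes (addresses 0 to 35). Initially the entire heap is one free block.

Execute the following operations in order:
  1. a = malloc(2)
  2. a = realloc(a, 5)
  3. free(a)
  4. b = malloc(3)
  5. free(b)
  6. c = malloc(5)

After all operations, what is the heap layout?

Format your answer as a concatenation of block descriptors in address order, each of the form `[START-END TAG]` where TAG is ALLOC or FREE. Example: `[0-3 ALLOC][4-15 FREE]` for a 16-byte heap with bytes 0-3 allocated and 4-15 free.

Op 1: a = malloc(2) -> a = 0; heap: [0-1 ALLOC][2-35 FREE]
Op 2: a = realloc(a, 5) -> a = 0; heap: [0-4 ALLOC][5-35 FREE]
Op 3: free(a) -> (freed a); heap: [0-35 FREE]
Op 4: b = malloc(3) -> b = 0; heap: [0-2 ALLOC][3-35 FREE]
Op 5: free(b) -> (freed b); heap: [0-35 FREE]
Op 6: c = malloc(5) -> c = 0; heap: [0-4 ALLOC][5-35 FREE]

Answer: [0-4 ALLOC][5-35 FREE]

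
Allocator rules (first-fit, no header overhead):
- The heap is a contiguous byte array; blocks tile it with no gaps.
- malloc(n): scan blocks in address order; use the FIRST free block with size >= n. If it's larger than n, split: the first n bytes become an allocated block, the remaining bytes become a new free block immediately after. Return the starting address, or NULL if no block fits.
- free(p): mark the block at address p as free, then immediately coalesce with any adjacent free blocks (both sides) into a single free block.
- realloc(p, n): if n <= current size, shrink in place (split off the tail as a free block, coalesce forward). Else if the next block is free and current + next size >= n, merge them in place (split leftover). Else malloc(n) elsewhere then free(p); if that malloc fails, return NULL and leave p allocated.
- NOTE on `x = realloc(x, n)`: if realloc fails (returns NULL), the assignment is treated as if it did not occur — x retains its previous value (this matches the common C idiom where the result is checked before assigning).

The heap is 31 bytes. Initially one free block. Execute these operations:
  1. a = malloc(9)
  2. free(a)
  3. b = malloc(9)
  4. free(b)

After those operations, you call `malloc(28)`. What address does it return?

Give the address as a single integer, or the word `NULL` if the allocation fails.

Answer: 0

Derivation:
Op 1: a = malloc(9) -> a = 0; heap: [0-8 ALLOC][9-30 FREE]
Op 2: free(a) -> (freed a); heap: [0-30 FREE]
Op 3: b = malloc(9) -> b = 0; heap: [0-8 ALLOC][9-30 FREE]
Op 4: free(b) -> (freed b); heap: [0-30 FREE]
malloc(28): first-fit scan over [0-30 FREE] -> 0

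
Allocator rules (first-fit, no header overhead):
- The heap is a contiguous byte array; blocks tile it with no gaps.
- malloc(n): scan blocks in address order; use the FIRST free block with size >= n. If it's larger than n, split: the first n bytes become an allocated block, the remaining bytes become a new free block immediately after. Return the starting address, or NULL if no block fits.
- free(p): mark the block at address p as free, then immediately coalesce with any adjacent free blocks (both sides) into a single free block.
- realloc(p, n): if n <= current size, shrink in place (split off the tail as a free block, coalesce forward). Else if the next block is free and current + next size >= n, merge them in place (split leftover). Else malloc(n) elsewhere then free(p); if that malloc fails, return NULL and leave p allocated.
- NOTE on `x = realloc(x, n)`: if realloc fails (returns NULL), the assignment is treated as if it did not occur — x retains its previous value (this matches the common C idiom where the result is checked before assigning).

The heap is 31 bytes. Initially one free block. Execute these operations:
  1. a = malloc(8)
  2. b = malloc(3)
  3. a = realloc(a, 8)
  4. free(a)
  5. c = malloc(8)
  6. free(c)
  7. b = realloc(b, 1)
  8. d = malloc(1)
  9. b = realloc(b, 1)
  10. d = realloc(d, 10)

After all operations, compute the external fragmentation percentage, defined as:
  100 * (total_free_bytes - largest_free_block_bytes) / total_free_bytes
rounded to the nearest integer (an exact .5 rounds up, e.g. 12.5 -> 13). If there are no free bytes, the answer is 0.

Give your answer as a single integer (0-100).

Answer: 40

Derivation:
Op 1: a = malloc(8) -> a = 0; heap: [0-7 ALLOC][8-30 FREE]
Op 2: b = malloc(3) -> b = 8; heap: [0-7 ALLOC][8-10 ALLOC][11-30 FREE]
Op 3: a = realloc(a, 8) -> a = 0; heap: [0-7 ALLOC][8-10 ALLOC][11-30 FREE]
Op 4: free(a) -> (freed a); heap: [0-7 FREE][8-10 ALLOC][11-30 FREE]
Op 5: c = malloc(8) -> c = 0; heap: [0-7 ALLOC][8-10 ALLOC][11-30 FREE]
Op 6: free(c) -> (freed c); heap: [0-7 FREE][8-10 ALLOC][11-30 FREE]
Op 7: b = realloc(b, 1) -> b = 8; heap: [0-7 FREE][8-8 ALLOC][9-30 FREE]
Op 8: d = malloc(1) -> d = 0; heap: [0-0 ALLOC][1-7 FREE][8-8 ALLOC][9-30 FREE]
Op 9: b = realloc(b, 1) -> b = 8; heap: [0-0 ALLOC][1-7 FREE][8-8 ALLOC][9-30 FREE]
Op 10: d = realloc(d, 10) -> d = 9; heap: [0-7 FREE][8-8 ALLOC][9-18 ALLOC][19-30 FREE]
Free blocks: [8 12] total_free=20 largest=12 -> 100*(20-12)/20 = 800/20 = 40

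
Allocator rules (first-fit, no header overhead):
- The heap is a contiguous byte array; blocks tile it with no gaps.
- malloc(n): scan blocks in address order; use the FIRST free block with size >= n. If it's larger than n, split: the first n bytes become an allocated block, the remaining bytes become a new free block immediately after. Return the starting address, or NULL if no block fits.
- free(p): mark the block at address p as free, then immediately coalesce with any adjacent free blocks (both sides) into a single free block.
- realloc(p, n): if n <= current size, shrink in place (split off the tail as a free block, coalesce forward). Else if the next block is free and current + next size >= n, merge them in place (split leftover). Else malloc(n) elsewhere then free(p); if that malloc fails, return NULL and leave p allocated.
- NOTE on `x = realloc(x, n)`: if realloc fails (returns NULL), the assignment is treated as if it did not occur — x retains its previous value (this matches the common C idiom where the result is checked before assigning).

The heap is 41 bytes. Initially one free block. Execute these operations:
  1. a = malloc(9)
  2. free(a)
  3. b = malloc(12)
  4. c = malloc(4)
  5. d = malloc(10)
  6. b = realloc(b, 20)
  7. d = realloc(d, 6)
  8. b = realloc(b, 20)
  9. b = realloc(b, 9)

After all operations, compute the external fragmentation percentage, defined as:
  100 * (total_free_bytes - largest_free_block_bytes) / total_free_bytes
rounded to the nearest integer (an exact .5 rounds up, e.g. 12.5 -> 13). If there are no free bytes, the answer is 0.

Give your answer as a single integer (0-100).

Op 1: a = malloc(9) -> a = 0; heap: [0-8 ALLOC][9-40 FREE]
Op 2: free(a) -> (freed a); heap: [0-40 FREE]
Op 3: b = malloc(12) -> b = 0; heap: [0-11 ALLOC][12-40 FREE]
Op 4: c = malloc(4) -> c = 12; heap: [0-11 ALLOC][12-15 ALLOC][16-40 FREE]
Op 5: d = malloc(10) -> d = 16; heap: [0-11 ALLOC][12-15 ALLOC][16-25 ALLOC][26-40 FREE]
Op 6: b = realloc(b, 20) -> NULL (b unchanged); heap: [0-11 ALLOC][12-15 ALLOC][16-25 ALLOC][26-40 FREE]
Op 7: d = realloc(d, 6) -> d = 16; heap: [0-11 ALLOC][12-15 ALLOC][16-21 ALLOC][22-40 FREE]
Op 8: b = realloc(b, 20) -> NULL (b unchanged); heap: [0-11 ALLOC][12-15 ALLOC][16-21 ALLOC][22-40 FREE]
Op 9: b = realloc(b, 9) -> b = 0; heap: [0-8 ALLOC][9-11 FREE][12-15 ALLOC][16-21 ALLOC][22-40 FREE]
Free blocks: [3 19] total_free=22 largest=19 -> 100*(22-19)/22 = 300/22 ≈ 13.636 -> rounds to 14

Answer: 14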